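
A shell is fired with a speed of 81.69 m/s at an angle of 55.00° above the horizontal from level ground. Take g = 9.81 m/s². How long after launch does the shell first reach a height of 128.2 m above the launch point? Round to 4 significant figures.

2.305 s

v_y0 = 81.69 sin 55.00° = 66.917 m/s.
Set y = v_y0 t − ½ g t² = 128.2: 4.905 t² − 66.917 t + 128.2 = 0.
t = [66.917 ± √(4477.9 − 2515.3)] / 9.81 = (66.917 ± 44.301) / 9.81, giving t = 2.305 s or t = 11.34 s.
The shell is on the way up at the first time, so t = 2.305 s.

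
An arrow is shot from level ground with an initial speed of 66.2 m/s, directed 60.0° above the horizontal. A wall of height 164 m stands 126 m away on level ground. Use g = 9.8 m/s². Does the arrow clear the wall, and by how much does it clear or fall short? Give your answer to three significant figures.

v_x = 66.2 cos 60.0° = 33.10 m/s; v_y0 = 66.2 sin 60.0° = 57.33 m/s.
Time to reach the wall: t = 126 / 33.10 = 3.807 s.
Height at that point: y = 57.33×3.807 − 4.900×3.807² = 147.2 m.
That is 164 − 147.2 = 16.8 m below the top of the wall, so the arrow does not clear it.

No — it falls 16.8 m short of clearing the wall.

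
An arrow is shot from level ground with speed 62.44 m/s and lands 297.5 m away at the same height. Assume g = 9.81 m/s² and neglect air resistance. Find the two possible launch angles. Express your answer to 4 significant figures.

24.23° and 65.77°

Level-ground range: R = v₀² sin(2θ)/g ⇒ sin 2θ = R g / v₀² = 297.5×9.81/62.44² = 0.7486.
2θ = arcsin(0.7486) = 48.469° or 180° − 48.469° = 131.531°.
So θ = 24.23° or θ = 65.77°.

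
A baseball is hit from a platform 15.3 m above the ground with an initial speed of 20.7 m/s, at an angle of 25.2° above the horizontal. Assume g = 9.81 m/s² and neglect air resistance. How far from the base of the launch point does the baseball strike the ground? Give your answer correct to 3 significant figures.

Components: v_x = 20.7 cos 25.2° = 18.73 m/s, v_y = 20.7 sin 25.2° = 8.814 m/s.
Vertical: 0 = 15.3 + 8.814 t − ½(9.81) t² ⇒ 4.905 t² − 8.814 t − 15.3 = 0.
t = [8.814 + √(77.69 + 300.2)] / 9.810 = 2.880 s.
Horizontal: R = v_x · t = 18.73 × 2.880 = 53.9 m.

53.9 m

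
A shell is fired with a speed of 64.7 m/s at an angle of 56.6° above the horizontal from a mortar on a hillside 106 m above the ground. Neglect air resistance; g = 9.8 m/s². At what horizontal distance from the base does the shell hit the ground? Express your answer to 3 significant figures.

Components: v_x = 64.7 cos 56.6° = 35.62 m/s, v_y = 64.7 sin 56.6° = 54.01 m/s.
Vertical: 0 = 106 + 54.01 t − ½(9.8) t² ⇒ 4.900 t² − 54.01 t − 106 = 0.
t = [54.01 + √(2917 + 2078)] / 9.800 = 12.72 s.
Horizontal: R = v_x · t = 35.62 × 12.72 = 453 m.

453 m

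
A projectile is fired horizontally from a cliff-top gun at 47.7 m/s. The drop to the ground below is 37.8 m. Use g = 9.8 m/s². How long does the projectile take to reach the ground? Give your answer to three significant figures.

The horizontal speed doesn't affect the fall. With v_y0 = 0, h = ½ g t².
t = √(2 × 37.8 / 9.8) = √7.714 = 2.78 s.

2.78 s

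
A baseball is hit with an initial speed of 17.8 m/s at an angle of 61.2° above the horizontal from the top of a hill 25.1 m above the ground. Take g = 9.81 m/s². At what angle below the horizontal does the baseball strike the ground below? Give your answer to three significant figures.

72.5°

v_x = 17.8 cos 61.2° = 8.575 m/s.
At impact |v_y| = √(v_y0² + 2 g h) = √(15.60² + 2×9.81×25.1) = 27.13 m/s.
Angle below horizontal = arctan(|v_y| / v_x) = arctan(27.13 / 8.575) = 72.5°.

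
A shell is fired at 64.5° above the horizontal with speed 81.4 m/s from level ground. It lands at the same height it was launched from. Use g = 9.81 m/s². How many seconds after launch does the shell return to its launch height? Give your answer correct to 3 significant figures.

15.0 s

Vertical component: v_y = 81.4 sin 64.5° = 73.47 m/s.
For a projectile landing at launch height, time of flight is t = 2 v_y / g = 2 × 73.47 / 9.81 = 15.0 s.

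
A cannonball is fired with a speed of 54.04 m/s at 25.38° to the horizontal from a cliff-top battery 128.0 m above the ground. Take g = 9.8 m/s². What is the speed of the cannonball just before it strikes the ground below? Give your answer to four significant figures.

73.68 m/s

v_x = 54.04 cos 25.38° = 48.824 m/s is unchanged throughout.
For the vertical component, v_y² = v_y0² + 2 g h = (23.163)² + 2×9.8×128.0 = 3045.3, so |v_y| = 55.184 m/s.
Impact speed = √(v_x² + v_y²) = √(2383.8 + 3045.3) = 73.68 m/s.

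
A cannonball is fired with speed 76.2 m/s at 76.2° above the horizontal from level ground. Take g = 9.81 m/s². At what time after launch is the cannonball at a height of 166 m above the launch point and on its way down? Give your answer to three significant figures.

12.3 s

v_y0 = 76.2 sin 76.2° = 74.00 m/s.
Set y = v_y0 t − ½ g t² = 166: 4.905 t² − 74.00 t + 166 = 0.
t = [74.00 ± √(5476 − 3257)] / 9.81 = (74.00 ± 47.11) / 9.81, giving t = 2.74 s or t = 12.3 s.
On the way down corresponds to the larger root: t = 12.3 s.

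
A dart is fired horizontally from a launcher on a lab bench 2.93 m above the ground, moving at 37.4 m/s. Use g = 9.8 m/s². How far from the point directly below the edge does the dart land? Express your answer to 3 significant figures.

Initial vertical velocity is zero, so the fall time comes from h = ½ g t²: t = √(2 × 2.93 / 9.8) = 0.7733 s.
Horizontal motion is uniform at 37.4 m/s, so x = 37.4 × 0.7733 = 28.9 m.

28.9 m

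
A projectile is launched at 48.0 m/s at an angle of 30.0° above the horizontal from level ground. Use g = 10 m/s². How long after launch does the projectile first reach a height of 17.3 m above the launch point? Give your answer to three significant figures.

0.883 s

v_y0 = 48.0 sin 30.0° = 24.00 m/s.
Set y = v_y0 t − ½ g t² = 17.3: 5.000 t² − 24.00 t + 17.3 = 0.
t = [24.00 ± √(576.0 − 346.0)] / 10 = (24.00 ± 15.17) / 10, giving t = 0.883 s or t = 3.92 s.
The projectile is on the way up at the first time, so t = 0.883 s.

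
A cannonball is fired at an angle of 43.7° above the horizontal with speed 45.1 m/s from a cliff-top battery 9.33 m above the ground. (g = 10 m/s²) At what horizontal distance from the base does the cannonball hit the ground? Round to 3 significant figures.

213 m

Components: v_x = 45.1 cos 43.7° = 32.61 m/s, v_y = 45.1 sin 43.7° = 31.16 m/s.
Vertical: 0 = 9.33 + 31.16 t − ½(10) t² ⇒ 5.000 t² − 31.16 t − 9.33 = 0.
t = [31.16 + √(970.9 + 186.6)] / 10.00 = 6.518 s.
Horizontal: R = v_x · t = 32.61 × 6.518 = 213 m.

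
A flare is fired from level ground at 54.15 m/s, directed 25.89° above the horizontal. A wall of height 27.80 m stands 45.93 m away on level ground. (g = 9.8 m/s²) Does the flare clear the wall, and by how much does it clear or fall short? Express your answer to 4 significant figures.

v_x = 54.15 cos 25.89° = 48.715 m/s; v_y0 = 54.15 sin 25.89° = 23.644 m/s.
Time to reach the wall: t = 45.93 / 48.715 = 0.94283 s.
Height at that point: y = 23.644×0.94283 − 4.900×0.94283² = 17.937 m.
That is 27.80 − 17.937 = 9.863 m below the top of the wall, so the flare does not clear it.

No — it falls 9.863 m short of clearing the wall.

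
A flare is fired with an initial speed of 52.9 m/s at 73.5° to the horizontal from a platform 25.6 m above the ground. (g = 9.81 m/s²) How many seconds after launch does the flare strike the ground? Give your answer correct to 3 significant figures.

Vertical component: v_y = 52.9 sin 73.5° = 50.72 m/s.
Taking up as positive with launch at y = 25.6 m, landing at y = 0: 0 = 25.6 + 50.72 t − ½(9.81) t².
Solving 4.905 t² − 50.72 t − 25.6 = 0 gives t = [50.72 + √(50.72² + 4·4.905·25.6)] / 9.810 = 10.8 s.

10.8 s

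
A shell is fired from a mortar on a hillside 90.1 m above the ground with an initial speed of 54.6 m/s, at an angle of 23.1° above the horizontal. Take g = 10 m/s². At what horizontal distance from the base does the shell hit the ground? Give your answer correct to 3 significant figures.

346 m

Components: v_x = 54.6 cos 23.1° = 50.22 m/s, v_y = 54.6 sin 23.1° = 21.42 m/s.
Vertical: 0 = 90.1 + 21.42 t − ½(10) t² ⇒ 5.000 t² − 21.42 t − 90.1 = 0.
t = [21.42 + √(458.8 + 1802)] / 10.00 = 6.897 s.
Horizontal: R = v_x · t = 50.22 × 6.897 = 346 m.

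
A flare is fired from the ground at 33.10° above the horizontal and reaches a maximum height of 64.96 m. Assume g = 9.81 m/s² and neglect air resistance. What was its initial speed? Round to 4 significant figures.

At maximum height v_y = 0, so (v₀ sin θ)² = 2 g H.
v₀ sin 33.10° = √(2 × 9.81 × 64.96) = 35.700 m/s.
v₀ = 35.700 / sin 33.10° = 35.700 / 0.5461 = 65.37 m/s.

65.37 m/s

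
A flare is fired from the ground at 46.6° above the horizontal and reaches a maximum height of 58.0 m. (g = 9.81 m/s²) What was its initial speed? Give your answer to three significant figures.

At maximum height v_y = 0, so (v₀ sin θ)² = 2 g H.
v₀ sin 46.6° = √(2 × 9.81 × 58.0) = 33.73 m/s.
v₀ = 33.73 / sin 46.6° = 33.73 / 0.7266 = 46.4 m/s.

46.4 m/s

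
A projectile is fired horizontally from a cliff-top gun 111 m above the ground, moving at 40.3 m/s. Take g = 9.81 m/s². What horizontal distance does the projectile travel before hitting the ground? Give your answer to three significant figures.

Initial vertical velocity is zero, so the fall time comes from h = ½ g t²: t = √(2 × 111 / 9.81) = 4.757 s.
Horizontal motion is uniform at 40.3 m/s, so x = 40.3 × 4.757 = 192 m.

192 m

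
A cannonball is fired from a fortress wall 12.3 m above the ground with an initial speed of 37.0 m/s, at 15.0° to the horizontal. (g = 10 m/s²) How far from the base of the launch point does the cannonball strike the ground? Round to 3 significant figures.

99.9 m

Components: v_x = 37.0 cos 15.0° = 35.74 m/s, v_y = 37.0 sin 15.0° = 9.576 m/s.
Vertical: 0 = 12.3 + 9.576 t − ½(10) t² ⇒ 5.000 t² − 9.576 t − 12.3 = 0.
t = [9.576 + √(91.70 + 246.0)] / 10.00 = 2.795 s.
Horizontal: R = v_x · t = 35.74 × 2.795 = 99.9 m.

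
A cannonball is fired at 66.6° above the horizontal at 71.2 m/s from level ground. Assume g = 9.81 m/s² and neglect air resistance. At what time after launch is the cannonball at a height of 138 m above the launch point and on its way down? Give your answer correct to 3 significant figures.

10.7 s

v_y0 = 71.2 sin 66.6° = 65.34 m/s.
Set y = v_y0 t − ½ g t² = 138: 4.905 t² − 65.34 t + 138 = 0.
t = [65.34 ± √(4269 − 2708)] / 9.81 = (65.34 ± 39.51) / 9.81, giving t = 2.63 s or t = 10.7 s.
On the way down corresponds to the larger root: t = 10.7 s.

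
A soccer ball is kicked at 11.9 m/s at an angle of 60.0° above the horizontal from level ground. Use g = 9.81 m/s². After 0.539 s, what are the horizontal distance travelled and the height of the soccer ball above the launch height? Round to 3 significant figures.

x = 3.21 m, y = 4.13 m

v_x = 11.9 cos 60.0° = 5.950 m/s; v_y0 = 11.9 sin 60.0° = 10.31 m/s.
x = v_x t = 5.950 × 0.539 = 3.21 m.
y = v_y0 t − ½ g t² = 10.31×0.539 − 4.905×0.539² = 4.13 m.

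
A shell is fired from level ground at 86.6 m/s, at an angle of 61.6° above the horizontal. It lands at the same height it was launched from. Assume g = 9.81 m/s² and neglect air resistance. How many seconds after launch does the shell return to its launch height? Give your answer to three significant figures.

15.5 s

Vertical component: v_y = 86.6 sin 61.6° = 76.18 m/s.
For a projectile landing at launch height, time of flight is t = 2 v_y / g = 2 × 76.18 / 9.81 = 15.5 s.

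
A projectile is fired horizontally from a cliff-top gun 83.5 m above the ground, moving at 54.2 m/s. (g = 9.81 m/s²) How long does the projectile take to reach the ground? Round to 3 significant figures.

4.13 s

The horizontal speed doesn't affect the fall. With v_y0 = 0, h = ½ g t².
t = √(2 × 83.5 / 9.81) = √17.02 = 4.13 s.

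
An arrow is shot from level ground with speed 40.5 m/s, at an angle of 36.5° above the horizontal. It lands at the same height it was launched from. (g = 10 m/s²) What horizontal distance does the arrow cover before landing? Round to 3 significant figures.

157 m

Components: v_x = 40.5 cos 36.5° = 32.56 m/s, v_y = 40.5 sin 36.5° = 24.09 m/s.
Time of flight (same landing height): t = 2 v_y / g = 2 × 24.09 / 10 = 4.818 s.
Range: R = v_x · t = 32.56 × 4.818 = 157 m.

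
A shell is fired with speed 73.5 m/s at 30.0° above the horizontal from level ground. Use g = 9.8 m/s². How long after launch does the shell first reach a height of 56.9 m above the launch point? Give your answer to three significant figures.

2.18 s

v_y0 = 73.5 sin 30.0° = 36.75 m/s.
Set y = v_y0 t − ½ g t² = 56.9: 4.900 t² − 36.75 t + 56.9 = 0.
t = [36.75 ± √(1351 − 1115)] / 9.8 = (36.75 ± 15.36) / 9.8, giving t = 2.18 s or t = 5.32 s.
The shell is on the way up at the first time, so t = 2.18 s.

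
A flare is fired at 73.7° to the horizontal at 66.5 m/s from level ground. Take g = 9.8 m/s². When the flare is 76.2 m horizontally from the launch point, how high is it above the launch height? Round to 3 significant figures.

v_x = 66.5 cos 73.7° = 18.66 m/s, v_y0 = 66.5 sin 73.7° = 63.83 m/s.
Time to reach x = 76.2 m: t = x / v_x = 76.2 / 18.66 = 4.084 s.
y = v_y0 t − ½ g t² = 63.83×4.084 − 4.900×4.084² = 179 m.

179 m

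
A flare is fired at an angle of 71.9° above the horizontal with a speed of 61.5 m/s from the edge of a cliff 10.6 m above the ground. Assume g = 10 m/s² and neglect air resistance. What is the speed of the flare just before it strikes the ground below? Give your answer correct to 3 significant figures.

v_x = 61.5 cos 71.9° = 19.11 m/s is unchanged throughout.
For the vertical component, v_y² = v_y0² + 2 g h = (58.46)² + 2×10×10.6 = 3630, so |v_y| = 60.25 m/s.
Impact speed = √(v_x² + v_y²) = √(365.2 + 3630) = 63.2 m/s.

63.2 m/s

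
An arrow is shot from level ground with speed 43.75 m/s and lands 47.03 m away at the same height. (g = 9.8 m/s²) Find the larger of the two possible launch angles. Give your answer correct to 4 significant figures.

83.03°

Level-ground range: R = v₀² sin(2θ)/g ⇒ sin 2θ = R g / v₀² = 47.03×9.8/43.75² = 0.2408.
2θ = arcsin(0.2408) = 13.934° or 180° − 13.934° = 166.066°.
So θ = 6.967° or θ = 83.03°.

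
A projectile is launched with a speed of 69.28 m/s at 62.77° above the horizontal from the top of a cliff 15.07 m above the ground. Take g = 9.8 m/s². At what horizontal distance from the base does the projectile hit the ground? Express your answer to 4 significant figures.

Components: v_x = 69.28 cos 62.77° = 31.700 m/s, v_y = 69.28 sin 62.77° = 61.602 m/s.
Vertical: 0 = 15.07 + 61.602 t − ½(9.8) t² ⇒ 4.900 t² − 61.602 t − 15.07 = 0.
t = [61.602 + √(3794.8 + 295.37)] / 9.800 = 12.812 s.
Horizontal: R = v_x · t = 31.700 × 12.812 = 406.1 m.

406.1 m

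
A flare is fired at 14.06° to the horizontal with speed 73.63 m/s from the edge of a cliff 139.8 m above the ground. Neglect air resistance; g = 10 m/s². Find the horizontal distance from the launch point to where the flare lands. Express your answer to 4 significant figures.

Components: v_x = 73.63 cos 14.06° = 71.424 m/s, v_y = 73.63 sin 14.06° = 17.888 m/s.
Vertical: 0 = 139.8 + 17.888 t − ½(10) t² ⇒ 5.000 t² − 17.888 t − 139.8 = 0.
t = [17.888 + √(319.98 + 2796.0)] / 10.00 = 7.3709 s.
Horizontal: R = v_x · t = 71.424 × 7.3709 = 526.5 m.

526.5 m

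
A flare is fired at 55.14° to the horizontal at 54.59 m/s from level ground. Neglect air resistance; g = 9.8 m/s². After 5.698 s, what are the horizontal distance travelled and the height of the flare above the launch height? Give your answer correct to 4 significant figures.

x = 177.8 m, y = 96.15 m

v_x = 54.59 cos 55.14° = 31.202 m/s; v_y0 = 54.59 sin 55.14° = 44.794 m/s.
x = v_x t = 31.202 × 5.698 = 177.8 m.
y = v_y0 t − ½ g t² = 44.794×5.698 − 4.900×5.698² = 96.15 m.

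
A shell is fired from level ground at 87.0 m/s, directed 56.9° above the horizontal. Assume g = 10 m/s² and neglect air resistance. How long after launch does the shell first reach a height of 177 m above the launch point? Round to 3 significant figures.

v_y0 = 87.0 sin 56.9° = 72.88 m/s.
Set y = v_y0 t − ½ g t² = 177: 5.000 t² − 72.88 t + 177 = 0.
t = [72.88 ± √(5311 − 3540)] / 10 = (72.88 ± 42.08) / 10, giving t = 3.08 s or t = 11.5 s.
The shell is on the way up at the first time, so t = 3.08 s.

3.08 s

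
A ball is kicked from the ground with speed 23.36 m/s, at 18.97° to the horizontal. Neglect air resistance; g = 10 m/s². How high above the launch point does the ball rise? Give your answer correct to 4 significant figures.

2.883 m

Vertical component of launch velocity: v_y = 23.36 sin 18.97° = 7.5937 m/s.
At the highest point the vertical velocity is zero, so v_y² = 2 g h_max.
h_max = (7.5937)² / (2 × 10) = 57.664 / 20.00 = 2.883 m.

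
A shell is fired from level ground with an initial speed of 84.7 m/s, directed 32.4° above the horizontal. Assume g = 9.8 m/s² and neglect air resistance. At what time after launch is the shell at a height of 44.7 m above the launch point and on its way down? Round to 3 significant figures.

8.14 s

v_y0 = 84.7 sin 32.4° = 45.38 m/s.
Set y = v_y0 t − ½ g t² = 44.7: 4.900 t² − 45.38 t + 44.7 = 0.
t = [45.38 ± √(2059 − 876.1)] / 9.8 = (45.38 ± 34.39) / 9.8, giving t = 1.12 s or t = 8.14 s.
On the way down corresponds to the larger root: t = 8.14 s.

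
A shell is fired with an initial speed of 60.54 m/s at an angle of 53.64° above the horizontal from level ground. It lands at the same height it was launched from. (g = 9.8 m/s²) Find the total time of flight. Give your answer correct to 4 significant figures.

Vertical component: v_y = 60.54 sin 53.64° = 48.753 m/s.
For a projectile landing at launch height, time of flight is t = 2 v_y / g = 2 × 48.753 / 9.8 = 9.950 s.

9.950 s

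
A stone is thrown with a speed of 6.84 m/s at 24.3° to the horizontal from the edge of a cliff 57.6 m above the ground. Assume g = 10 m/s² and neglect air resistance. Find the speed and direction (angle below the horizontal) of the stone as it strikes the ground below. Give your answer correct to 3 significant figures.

34.6 m/s at 79.6° below the horizontal

v_x = 6.84 cos 24.3° = 6.234 m/s (constant).
|v_y| at impact = √((2.815)² + 2×10×57.6) = 34.06 m/s.
Speed = √(6.234² + 34.06²) = 34.6 m/s; angle = arctan(34.06/6.234) = 79.6° below horizontal.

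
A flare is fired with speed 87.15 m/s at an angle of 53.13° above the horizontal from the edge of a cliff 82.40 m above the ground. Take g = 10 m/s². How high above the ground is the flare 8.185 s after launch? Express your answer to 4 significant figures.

v_y0 = 87.15 sin 53.13° = 69.720 m/s.
y(t) = 82.40 + v_y0 t − ½ g t² = 82.40 + 69.720×8.185 − ½×10×8.185² = 318.1 m.

318.1 m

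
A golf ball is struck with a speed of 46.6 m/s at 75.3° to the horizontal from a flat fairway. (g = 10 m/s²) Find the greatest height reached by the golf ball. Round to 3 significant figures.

Vertical component of launch velocity: v_y = 46.6 sin 75.3° = 45.07 m/s.
At the highest point the vertical velocity is zero, so v_y² = 2 g h_max.
h_max = (45.07)² / (2 × 10) = 2031 / 20.00 = 102 m.

102 m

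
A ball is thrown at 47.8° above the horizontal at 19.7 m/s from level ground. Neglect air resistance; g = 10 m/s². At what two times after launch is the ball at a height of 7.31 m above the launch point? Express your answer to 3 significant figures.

v_y0 = 19.7 sin 47.8° = 14.59 m/s.
Set y = v_y0 t − ½ g t² = 7.31: 5.000 t² − 14.59 t + 7.31 = 0.
t = [14.59 ± √(212.9 − 146.2)] / 10 = (14.59 ± 8.167) / 10, giving t = 0.642 s or t = 2.28 s.
So the ball is at 7.31 m at t = 0.642 s (rising) and t = 2.28 s (falling).

0.642 s and 2.28 s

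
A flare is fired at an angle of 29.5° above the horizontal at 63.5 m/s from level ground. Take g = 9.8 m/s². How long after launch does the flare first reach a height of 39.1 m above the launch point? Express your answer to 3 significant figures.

v_y0 = 63.5 sin 29.5° = 31.27 m/s.
Set y = v_y0 t − ½ g t² = 39.1: 4.900 t² − 31.27 t + 39.1 = 0.
t = [31.27 ± √(977.8 − 766.4)] / 9.8 = (31.27 ± 14.54) / 9.8, giving t = 1.71 s or t = 4.67 s.
The flare is on the way up at the first time, so t = 1.71 s.

1.71 s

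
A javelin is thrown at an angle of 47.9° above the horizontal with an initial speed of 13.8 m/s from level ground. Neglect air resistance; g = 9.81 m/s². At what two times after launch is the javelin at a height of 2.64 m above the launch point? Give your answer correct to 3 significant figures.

v_y0 = 13.8 sin 47.9° = 10.24 m/s.
Set y = v_y0 t − ½ g t² = 2.64: 4.905 t² − 10.24 t + 2.64 = 0.
t = [10.24 ± √(104.9 − 51.80)] / 9.81 = (10.24 ± 7.287) / 9.81, giving t = 0.301 s or t = 1.79 s.
So the javelin is at 2.64 m at t = 0.301 s (rising) and t = 1.79 s (falling).

0.301 s and 1.79 s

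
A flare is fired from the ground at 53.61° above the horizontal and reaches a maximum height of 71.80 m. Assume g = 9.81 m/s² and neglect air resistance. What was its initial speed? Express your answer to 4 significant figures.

46.62 m/s

At maximum height v_y = 0, so (v₀ sin θ)² = 2 g H.
v₀ sin 53.61° = √(2 × 9.81 × 71.80) = 37.533 m/s.
v₀ = 37.533 / sin 53.61° = 37.533 / 0.8050 = 46.62 m/s.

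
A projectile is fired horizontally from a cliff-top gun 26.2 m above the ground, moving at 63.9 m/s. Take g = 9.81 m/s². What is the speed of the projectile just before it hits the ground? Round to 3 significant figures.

67.8 m/s

Fall time: t = √(2 × 26.2 / 9.81) = 2.311 s.
At impact: v_x = 63.9 m/s (unchanged), v_y = g t = 9.81 × 2.311 = 22.67 m/s.
Speed = √(v_x² + v_y²) = √(4083 + 513.9) = 67.8 m/s.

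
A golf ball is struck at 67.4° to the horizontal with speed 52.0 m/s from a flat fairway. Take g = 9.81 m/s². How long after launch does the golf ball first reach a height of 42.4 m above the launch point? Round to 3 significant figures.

v_y0 = 52.0 sin 67.4° = 48.01 m/s.
Set y = v_y0 t − ½ g t² = 42.4: 4.905 t² − 48.01 t + 42.4 = 0.
t = [48.01 ± √(2305 − 831.9)] / 9.81 = (48.01 ± 38.38) / 9.81, giving t = 0.982 s or t = 8.81 s.
The golf ball is on the way up at the first time, so t = 0.982 s.

0.982 s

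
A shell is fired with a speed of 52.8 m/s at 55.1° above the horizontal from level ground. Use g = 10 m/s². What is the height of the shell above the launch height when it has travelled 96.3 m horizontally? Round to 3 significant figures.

87.2 m

v_x = 52.8 cos 55.1° = 30.21 m/s, v_y0 = 52.8 sin 55.1° = 43.30 m/s.
Time to reach x = 96.3 m: t = x / v_x = 96.3 / 30.21 = 3.188 s.
y = v_y0 t − ½ g t² = 43.30×3.188 − 5.000×3.188² = 87.2 m.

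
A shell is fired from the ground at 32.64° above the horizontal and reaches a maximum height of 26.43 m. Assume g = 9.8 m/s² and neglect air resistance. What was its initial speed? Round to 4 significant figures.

42.20 m/s

At maximum height v_y = 0, so (v₀ sin θ)² = 2 g H.
v₀ sin 32.64° = √(2 × 9.8 × 26.43) = 22.760 m/s.
v₀ = 22.760 / sin 32.64° = 22.760 / 0.5394 = 42.20 m/s.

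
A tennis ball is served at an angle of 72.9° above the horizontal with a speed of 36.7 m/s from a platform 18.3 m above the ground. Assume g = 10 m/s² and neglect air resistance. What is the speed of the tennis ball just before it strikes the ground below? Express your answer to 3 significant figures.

41.4 m/s

v_x = 36.7 cos 72.9° = 10.79 m/s is unchanged throughout.
For the vertical component, v_y² = v_y0² + 2 g h = (35.08)² + 2×10×18.3 = 1597, so |v_y| = 39.96 m/s.
Impact speed = √(v_x² + v_y²) = √(116.4 + 1597) = 41.4 m/s.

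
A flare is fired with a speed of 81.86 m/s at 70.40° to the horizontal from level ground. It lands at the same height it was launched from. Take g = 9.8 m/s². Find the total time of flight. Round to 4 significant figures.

Vertical component: v_y = 81.86 sin 70.40° = 77.117 m/s.
For a projectile landing at launch height, time of flight is t = 2 v_y / g = 2 × 77.117 / 9.8 = 15.74 s.

15.74 s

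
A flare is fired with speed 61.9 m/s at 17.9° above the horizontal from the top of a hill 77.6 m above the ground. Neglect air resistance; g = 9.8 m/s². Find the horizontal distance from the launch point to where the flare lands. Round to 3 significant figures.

375 m

Components: v_x = 61.9 cos 17.9° = 58.90 m/s, v_y = 61.9 sin 17.9° = 19.03 m/s.
Vertical: 0 = 77.6 + 19.03 t − ½(9.8) t² ⇒ 4.900 t² − 19.03 t − 77.6 = 0.
t = [19.03 + √(362.1 + 1521)] / 9.800 = 6.370 s.
Horizontal: R = v_x · t = 58.90 × 6.370 = 375 m.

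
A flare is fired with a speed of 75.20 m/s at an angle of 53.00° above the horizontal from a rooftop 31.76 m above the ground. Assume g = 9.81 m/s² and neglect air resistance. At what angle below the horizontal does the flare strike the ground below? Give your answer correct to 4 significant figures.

55.17°

v_x = 75.20 cos 53.00° = 45.256 m/s.
At impact |v_y| = √(v_y0² + 2 g h) = √(60.057² + 2×9.81×31.76) = 65.038 m/s.
Angle below horizontal = arctan(|v_y| / v_x) = arctan(65.038 / 45.256) = 55.17°.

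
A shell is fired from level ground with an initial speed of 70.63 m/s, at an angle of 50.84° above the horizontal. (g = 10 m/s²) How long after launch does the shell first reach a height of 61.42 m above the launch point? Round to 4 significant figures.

v_y0 = 70.63 sin 50.84° = 54.765 m/s.
Set y = v_y0 t − ½ g t² = 61.42: 5.000 t² − 54.765 t + 61.42 = 0.
t = [54.765 ± √(2999.2 − 1228.4)] / 10 = (54.765 ± 42.081) / 10, giving t = 1.268 s or t = 9.685 s.
The shell is on the way up at the first time, so t = 1.268 s.

1.268 s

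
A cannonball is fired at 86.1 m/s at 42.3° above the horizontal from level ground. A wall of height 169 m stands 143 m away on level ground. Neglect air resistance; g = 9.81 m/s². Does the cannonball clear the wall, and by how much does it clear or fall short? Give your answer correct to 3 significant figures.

v_x = 86.1 cos 42.3° = 63.68 m/s; v_y0 = 86.1 sin 42.3° = 57.95 m/s.
Time to reach the wall: t = 143 / 63.68 = 2.246 s.
Height at that point: y = 57.95×2.246 − 4.905×2.246² = 105.4 m.
That is 169 − 105.4 = 63.6 m below the top of the wall, so the cannonball does not clear it.

No — it falls 63.6 m short of clearing the wall.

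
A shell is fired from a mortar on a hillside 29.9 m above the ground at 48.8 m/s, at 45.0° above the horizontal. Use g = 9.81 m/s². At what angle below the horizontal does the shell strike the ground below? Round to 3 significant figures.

v_x = 48.8 cos 45.0° = 34.51 m/s.
At impact |v_y| = √(v_y0² + 2 g h) = √(34.51² + 2×9.81×29.9) = 42.16 m/s.
Angle below horizontal = arctan(|v_y| / v_x) = arctan(42.16 / 34.51) = 50.7°.

50.7°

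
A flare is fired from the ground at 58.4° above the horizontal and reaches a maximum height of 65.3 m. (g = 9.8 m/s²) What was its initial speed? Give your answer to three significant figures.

42.0 m/s

At maximum height v_y = 0, so (v₀ sin θ)² = 2 g H.
v₀ sin 58.4° = √(2 × 9.8 × 65.3) = 35.78 m/s.
v₀ = 35.78 / sin 58.4° = 35.78 / 0.8517 = 42.0 m/s.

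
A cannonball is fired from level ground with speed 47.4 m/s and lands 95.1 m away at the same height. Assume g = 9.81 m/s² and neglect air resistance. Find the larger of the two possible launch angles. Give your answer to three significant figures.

77.7°

Level-ground range: R = v₀² sin(2θ)/g ⇒ sin 2θ = R g / v₀² = 95.1×9.81/47.4² = 0.4152.
2θ = arcsin(0.4152) = 24.53° or 180° − 24.53° = 155.47°.
So θ = 12.3° or θ = 77.7°.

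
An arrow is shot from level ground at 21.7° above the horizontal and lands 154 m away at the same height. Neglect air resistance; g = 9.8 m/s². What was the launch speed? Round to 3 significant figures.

On level ground, R = v₀² sin(2θ) / g, so v₀ = √(R g / sin 2θ).
sin(2 × 21.7°) = 0.6871.
v₀ = √(154 × 9.8 / 0.6871) = √2196 = 46.9 m/s.

46.9 m/s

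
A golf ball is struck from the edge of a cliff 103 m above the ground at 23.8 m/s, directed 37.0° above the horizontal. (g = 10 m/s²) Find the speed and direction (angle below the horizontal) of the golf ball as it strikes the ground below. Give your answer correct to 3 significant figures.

v_x = 23.8 cos 37.0° = 19.01 m/s (constant).
|v_y| at impact = √((14.32)² + 2×10×103) = 47.59 m/s.
Speed = √(19.01² + 47.59²) = 51.2 m/s; angle = arctan(47.59/19.01) = 68.2° below horizontal.

51.2 m/s at 68.2° below the horizontal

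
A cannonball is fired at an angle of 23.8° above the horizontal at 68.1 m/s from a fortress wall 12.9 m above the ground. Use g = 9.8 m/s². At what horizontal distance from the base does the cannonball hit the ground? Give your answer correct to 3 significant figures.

377 m

Components: v_x = 68.1 cos 23.8° = 62.31 m/s, v_y = 68.1 sin 23.8° = 27.48 m/s.
Vertical: 0 = 12.9 + 27.48 t − ½(9.8) t² ⇒ 4.900 t² − 27.48 t − 12.9 = 0.
t = [27.48 + √(755.2 + 252.8)] / 9.800 = 6.044 s.
Horizontal: R = v_x · t = 62.31 × 6.044 = 377 m.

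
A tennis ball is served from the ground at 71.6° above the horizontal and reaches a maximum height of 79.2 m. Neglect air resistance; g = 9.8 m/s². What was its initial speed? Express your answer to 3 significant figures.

41.5 m/s

At maximum height v_y = 0, so (v₀ sin θ)² = 2 g H.
v₀ sin 71.6° = √(2 × 9.8 × 79.2) = 39.40 m/s.
v₀ = 39.40 / sin 71.6° = 39.40 / 0.9489 = 41.5 m/s.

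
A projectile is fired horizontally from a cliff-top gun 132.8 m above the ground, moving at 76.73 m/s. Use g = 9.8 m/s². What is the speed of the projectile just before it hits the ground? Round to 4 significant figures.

92.14 m/s

Fall time: t = √(2 × 132.8 / 9.8) = 5.2060 s.
At impact: v_x = 76.73 m/s (unchanged), v_y = g t = 9.8 × 5.2060 = 51.019 m/s.
Speed = √(v_x² + v_y²) = √(5887.5 + 2602.9) = 92.14 m/s.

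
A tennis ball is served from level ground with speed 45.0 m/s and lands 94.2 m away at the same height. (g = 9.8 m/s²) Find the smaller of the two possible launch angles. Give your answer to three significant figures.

13.6°

Level-ground range: R = v₀² sin(2θ)/g ⇒ sin 2θ = R g / v₀² = 94.2×9.8/45.0² = 0.4559.
2θ = arcsin(0.4559) = 27.12° or 180° − 27.12° = 152.88°.
So θ = 13.6° or θ = 76.4°.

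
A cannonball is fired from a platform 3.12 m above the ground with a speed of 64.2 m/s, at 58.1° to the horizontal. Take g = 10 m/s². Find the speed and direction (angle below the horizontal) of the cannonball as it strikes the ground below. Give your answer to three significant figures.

64.7 m/s at 58.4° below the horizontal

v_x = 64.2 cos 58.1° = 33.93 m/s (constant).
|v_y| at impact = √((54.50)² + 2×10×3.12) = 55.07 m/s.
Speed = √(33.93² + 55.07²) = 64.7 m/s; angle = arctan(55.07/33.93) = 58.4° below horizontal.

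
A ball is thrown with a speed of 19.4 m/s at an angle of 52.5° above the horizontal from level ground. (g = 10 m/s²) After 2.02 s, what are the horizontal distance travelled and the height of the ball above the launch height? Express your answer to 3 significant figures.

v_x = 19.4 cos 52.5° = 11.81 m/s; v_y0 = 19.4 sin 52.5° = 15.39 m/s.
x = v_x t = 11.81 × 2.02 = 23.9 m.
y = v_y0 t − ½ g t² = 15.39×2.02 − 5.000×2.02² = 10.7 m.

x = 23.9 m, y = 10.7 m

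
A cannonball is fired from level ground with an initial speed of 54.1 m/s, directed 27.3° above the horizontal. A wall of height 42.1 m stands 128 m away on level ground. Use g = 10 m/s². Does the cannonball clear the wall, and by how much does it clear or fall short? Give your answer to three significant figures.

v_x = 54.1 cos 27.3° = 48.07 m/s; v_y0 = 54.1 sin 27.3° = 24.81 m/s.
Time to reach the wall: t = 128 / 48.07 = 2.663 s.
Height at that point: y = 24.81×2.663 − 5.000×2.663² = 30.61 m.
That is 42.1 − 30.61 = 11.5 m below the top of the wall, so the cannonball does not clear it.

No — it falls 11.5 m short of clearing the wall.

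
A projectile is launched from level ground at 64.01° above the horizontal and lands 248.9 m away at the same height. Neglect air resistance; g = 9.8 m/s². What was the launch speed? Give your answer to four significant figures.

55.64 m/s

On level ground, R = v₀² sin(2θ) / g, so v₀ = √(R g / sin 2θ).
sin(2 × 64.01°) = 0.7878.
v₀ = √(248.9 × 9.8 / 0.7878) = √3096.2 = 55.64 m/s.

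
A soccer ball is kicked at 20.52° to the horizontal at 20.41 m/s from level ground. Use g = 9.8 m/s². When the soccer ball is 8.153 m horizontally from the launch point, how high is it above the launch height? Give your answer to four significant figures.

v_x = 20.41 cos 20.52° = 19.115 m/s, v_y0 = 20.41 sin 20.52° = 7.1544 m/s.
Time to reach x = 8.153 m: t = x / v_x = 8.153 / 19.115 = 0.42652 s.
y = v_y0 t − ½ g t² = 7.1544×0.42652 − 4.900×0.42652² = 2.160 m.

2.160 m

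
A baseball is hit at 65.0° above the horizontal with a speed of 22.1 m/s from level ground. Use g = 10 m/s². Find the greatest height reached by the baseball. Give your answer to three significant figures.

Vertical component of launch velocity: v_y = 22.1 sin 65.0° = 20.03 m/s.
At the highest point the vertical velocity is zero, so v_y² = 2 g h_max.
h_max = (20.03)² / (2 × 10) = 401.2 / 20.00 = 20.1 m.

20.1 m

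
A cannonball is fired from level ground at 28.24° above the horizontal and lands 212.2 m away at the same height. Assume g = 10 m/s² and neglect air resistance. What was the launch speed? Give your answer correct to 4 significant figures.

50.45 m/s

On level ground, R = v₀² sin(2θ) / g, so v₀ = √(R g / sin 2θ).
sin(2 × 28.24°) = 0.8337.
v₀ = √(212.2 × 10 / 0.8337) = √2545.3 = 50.45 m/s.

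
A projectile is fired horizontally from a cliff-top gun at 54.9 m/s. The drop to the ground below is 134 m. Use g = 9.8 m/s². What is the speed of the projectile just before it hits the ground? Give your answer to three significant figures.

75.1 m/s

Fall time: t = √(2 × 134 / 9.8) = 5.229 s.
At impact: v_x = 54.9 m/s (unchanged), v_y = g t = 9.8 × 5.229 = 51.24 m/s.
Speed = √(v_x² + v_y²) = √(3014 + 2626) = 75.1 m/s.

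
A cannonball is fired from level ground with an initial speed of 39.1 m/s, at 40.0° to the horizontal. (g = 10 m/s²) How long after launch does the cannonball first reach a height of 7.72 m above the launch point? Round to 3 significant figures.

v_y0 = 39.1 sin 40.0° = 25.13 m/s.
Set y = v_y0 t − ½ g t² = 7.72: 5.000 t² − 25.13 t + 7.72 = 0.
t = [25.13 ± √(631.5 − 154.4)] / 10 = (25.13 ± 21.84) / 10, giving t = 0.329 s or t = 4.70 s.
The cannonball is on the way up at the first time, so t = 0.329 s.

0.329 s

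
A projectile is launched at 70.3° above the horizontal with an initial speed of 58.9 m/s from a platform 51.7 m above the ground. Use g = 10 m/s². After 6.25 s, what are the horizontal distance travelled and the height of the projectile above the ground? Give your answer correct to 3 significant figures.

v_x = 58.9 cos 70.3° = 19.85 m/s; v_y0 = 58.9 sin 70.3° = 55.45 m/s.
x = v_x t = 19.85 × 6.25 = 124 m.
y = 51.7 + v_y0 t − ½ g t² = 203 m.

x = 124 m, y = 203 m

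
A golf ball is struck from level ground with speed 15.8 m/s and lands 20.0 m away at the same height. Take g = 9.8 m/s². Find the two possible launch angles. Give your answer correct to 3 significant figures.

Level-ground range: R = v₀² sin(2θ)/g ⇒ sin 2θ = R g / v₀² = 20.0×9.8/15.8² = 0.7851.
2θ = arcsin(0.7851) = 51.73° or 180° − 51.73° = 128.27°.
So θ = 25.9° or θ = 64.1°.

25.9° and 64.1°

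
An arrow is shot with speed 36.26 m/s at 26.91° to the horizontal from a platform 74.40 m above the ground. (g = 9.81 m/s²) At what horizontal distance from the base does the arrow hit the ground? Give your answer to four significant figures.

191.1 m

Components: v_x = 36.26 cos 26.91° = 32.334 m/s, v_y = 36.26 sin 26.91° = 16.411 m/s.
Vertical: 0 = 74.40 + 16.411 t − ½(9.81) t² ⇒ 4.905 t² − 16.411 t − 74.40 = 0.
t = [16.411 + √(269.32 + 1459.7)] / 9.810 = 5.9116 s.
Horizontal: R = v_x · t = 32.334 × 5.9116 = 191.1 m.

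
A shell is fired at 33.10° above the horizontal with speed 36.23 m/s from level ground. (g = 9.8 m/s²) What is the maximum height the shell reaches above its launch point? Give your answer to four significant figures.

19.97 m

Vertical component of launch velocity: v_y = 36.23 sin 33.10° = 19.785 m/s.
At the highest point the vertical velocity is zero, so v_y² = 2 g h_max.
h_max = (19.785)² / (2 × 9.8) = 391.45 / 19.60 = 19.97 m.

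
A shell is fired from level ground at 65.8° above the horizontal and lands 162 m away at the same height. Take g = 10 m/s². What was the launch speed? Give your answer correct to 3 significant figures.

46.5 m/s

On level ground, R = v₀² sin(2θ) / g, so v₀ = √(R g / sin 2θ).
sin(2 × 65.8°) = 0.7478.
v₀ = √(162 × 10 / 0.7478) = √2166 = 46.5 m/s.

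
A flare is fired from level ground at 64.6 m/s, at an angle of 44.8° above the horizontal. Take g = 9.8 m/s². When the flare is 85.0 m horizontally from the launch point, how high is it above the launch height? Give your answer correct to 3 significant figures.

67.6 m

v_x = 64.6 cos 44.8° = 45.84 m/s, v_y0 = 64.6 sin 44.8° = 45.52 m/s.
Time to reach x = 85.0 m: t = x / v_x = 85.0 / 45.84 = 1.854 s.
y = v_y0 t − ½ g t² = 45.52×1.854 − 4.900×1.854² = 67.6 m.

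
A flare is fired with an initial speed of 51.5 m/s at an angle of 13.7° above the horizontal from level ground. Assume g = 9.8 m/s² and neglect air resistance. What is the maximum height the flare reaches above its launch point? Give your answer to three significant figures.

Vertical component of launch velocity: v_y = 51.5 sin 13.7° = 12.20 m/s.
At the highest point the vertical velocity is zero, so v_y² = 2 g h_max.
h_max = (12.20)² / (2 × 9.8) = 148.8 / 19.60 = 7.59 m.

7.59 m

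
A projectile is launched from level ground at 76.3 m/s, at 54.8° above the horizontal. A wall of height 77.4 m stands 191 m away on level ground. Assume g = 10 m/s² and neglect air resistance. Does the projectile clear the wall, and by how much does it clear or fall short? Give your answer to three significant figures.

v_x = 76.3 cos 54.8° = 43.98 m/s; v_y0 = 76.3 sin 54.8° = 62.35 m/s.
Time to reach the wall: t = 191 / 43.98 = 4.343 s.
Height at that point: y = 62.35×4.343 − 5.000×4.343² = 176.5 m.
That is 176.5 − 77.4 = 99.1 m above the top of the wall, so the projectile clears it.

Yes — it clears the wall by 99.1 m.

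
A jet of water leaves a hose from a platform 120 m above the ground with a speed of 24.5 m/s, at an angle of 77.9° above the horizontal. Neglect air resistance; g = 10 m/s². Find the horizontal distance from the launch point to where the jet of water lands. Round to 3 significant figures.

Components: v_x = 24.5 cos 77.9° = 5.136 m/s, v_y = 24.5 sin 77.9° = 23.96 m/s.
Vertical: 0 = 120 + 23.96 t − ½(10) t² ⇒ 5.000 t² − 23.96 t − 120 = 0.
t = [23.96 + √(574.1 + 2400)] / 10.00 = 7.850 s.
Horizontal: R = v_x · t = 5.136 × 7.850 = 40.3 m.

40.3 m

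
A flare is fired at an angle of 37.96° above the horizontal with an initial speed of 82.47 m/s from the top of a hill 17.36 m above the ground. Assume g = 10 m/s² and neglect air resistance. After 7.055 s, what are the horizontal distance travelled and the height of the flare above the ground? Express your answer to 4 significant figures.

x = 458.7 m, y = 126.4 m

v_x = 82.47 cos 37.96° = 65.023 m/s; v_y0 = 82.47 sin 37.96° = 50.728 m/s.
x = v_x t = 65.023 × 7.055 = 458.7 m.
y = 17.36 + v_y0 t − ½ g t² = 126.4 m.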